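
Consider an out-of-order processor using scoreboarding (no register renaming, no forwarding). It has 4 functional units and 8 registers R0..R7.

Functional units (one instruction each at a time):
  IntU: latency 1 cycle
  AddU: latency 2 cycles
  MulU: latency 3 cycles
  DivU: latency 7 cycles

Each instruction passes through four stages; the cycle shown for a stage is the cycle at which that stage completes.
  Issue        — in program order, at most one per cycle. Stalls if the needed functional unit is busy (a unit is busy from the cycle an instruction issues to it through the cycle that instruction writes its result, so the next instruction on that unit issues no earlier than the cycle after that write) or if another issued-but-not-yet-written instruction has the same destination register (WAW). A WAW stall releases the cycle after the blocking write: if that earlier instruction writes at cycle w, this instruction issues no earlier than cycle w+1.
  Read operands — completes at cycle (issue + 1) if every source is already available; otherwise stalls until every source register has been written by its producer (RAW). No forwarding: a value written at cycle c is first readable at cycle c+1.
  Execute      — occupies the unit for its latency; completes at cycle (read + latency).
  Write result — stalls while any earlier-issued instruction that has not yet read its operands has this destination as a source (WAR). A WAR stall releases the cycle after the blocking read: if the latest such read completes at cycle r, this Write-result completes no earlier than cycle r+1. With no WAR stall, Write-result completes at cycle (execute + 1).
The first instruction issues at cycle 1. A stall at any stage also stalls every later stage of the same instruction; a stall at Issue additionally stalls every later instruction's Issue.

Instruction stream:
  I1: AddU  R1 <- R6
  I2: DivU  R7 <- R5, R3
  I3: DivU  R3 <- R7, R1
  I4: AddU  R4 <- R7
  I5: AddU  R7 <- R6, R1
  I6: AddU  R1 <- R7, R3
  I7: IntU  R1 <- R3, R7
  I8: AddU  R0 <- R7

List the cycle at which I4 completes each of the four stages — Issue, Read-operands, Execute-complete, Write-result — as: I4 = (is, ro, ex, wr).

I4 = (13, 14, 16, 17)

1) issue 1, read 2, done 4, write 5
2) issue 2, read 3, done 10, write 11
3) issue 12, read 13, done 20, write 21  <struct: DivU busy until I2 writes@11>
4) issue 13, read 14, done 16, write 17
5) issue 18, read 19, done 21, write 22  <struct: AddU busy until I4 writes@17>
6) issue 23, read 24, done 26, write 27  <struct: AddU busy until I5 writes@22>
7) issue 28, read 29, done 30, write 31  <WAW R1: wait I6 write@27>
8) issue 29, read 30, done 32, write 33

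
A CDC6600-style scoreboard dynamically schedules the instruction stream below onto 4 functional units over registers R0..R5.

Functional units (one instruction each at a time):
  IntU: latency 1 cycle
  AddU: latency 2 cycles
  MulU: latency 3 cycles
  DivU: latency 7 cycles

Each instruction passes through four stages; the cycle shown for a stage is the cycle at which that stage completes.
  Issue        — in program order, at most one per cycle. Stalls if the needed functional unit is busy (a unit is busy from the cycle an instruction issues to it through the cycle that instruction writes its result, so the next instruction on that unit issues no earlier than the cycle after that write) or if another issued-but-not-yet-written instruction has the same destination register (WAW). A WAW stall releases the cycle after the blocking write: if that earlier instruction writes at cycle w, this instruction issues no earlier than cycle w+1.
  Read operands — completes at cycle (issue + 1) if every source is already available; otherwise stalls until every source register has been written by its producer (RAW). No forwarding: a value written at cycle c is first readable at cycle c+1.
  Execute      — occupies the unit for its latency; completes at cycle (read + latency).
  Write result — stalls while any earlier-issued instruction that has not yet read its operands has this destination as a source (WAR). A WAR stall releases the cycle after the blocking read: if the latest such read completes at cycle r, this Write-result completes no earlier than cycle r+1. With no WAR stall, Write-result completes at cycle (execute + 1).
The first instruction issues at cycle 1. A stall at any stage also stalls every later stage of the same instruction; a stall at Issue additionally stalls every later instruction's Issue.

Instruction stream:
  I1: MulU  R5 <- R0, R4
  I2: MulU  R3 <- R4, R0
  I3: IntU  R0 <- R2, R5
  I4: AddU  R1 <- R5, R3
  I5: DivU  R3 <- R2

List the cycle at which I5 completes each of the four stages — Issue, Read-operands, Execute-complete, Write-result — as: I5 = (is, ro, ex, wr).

[1] issue I1 (MulU)
[2] I1 read-ops
[5] I1 finished on MulU
[6] I1→R5
[7] issue I2 (MulU)
[8] I2 read-ops · issue I3 (IntU)
[9] I3 read-ops · issue I4 (AddU)
[10] I3 finished on IntU
[11] I2 finished on MulU · I3→R0
[12] I2→R3
[13] I4 read-ops · issue I5 (DivU)
[14] I5 read-ops
[15] I4 finished on AddU
[16] I4→R1
[21] I5 finished on DivU
[22] I5→R3

I5 = (13, 14, 21, 22)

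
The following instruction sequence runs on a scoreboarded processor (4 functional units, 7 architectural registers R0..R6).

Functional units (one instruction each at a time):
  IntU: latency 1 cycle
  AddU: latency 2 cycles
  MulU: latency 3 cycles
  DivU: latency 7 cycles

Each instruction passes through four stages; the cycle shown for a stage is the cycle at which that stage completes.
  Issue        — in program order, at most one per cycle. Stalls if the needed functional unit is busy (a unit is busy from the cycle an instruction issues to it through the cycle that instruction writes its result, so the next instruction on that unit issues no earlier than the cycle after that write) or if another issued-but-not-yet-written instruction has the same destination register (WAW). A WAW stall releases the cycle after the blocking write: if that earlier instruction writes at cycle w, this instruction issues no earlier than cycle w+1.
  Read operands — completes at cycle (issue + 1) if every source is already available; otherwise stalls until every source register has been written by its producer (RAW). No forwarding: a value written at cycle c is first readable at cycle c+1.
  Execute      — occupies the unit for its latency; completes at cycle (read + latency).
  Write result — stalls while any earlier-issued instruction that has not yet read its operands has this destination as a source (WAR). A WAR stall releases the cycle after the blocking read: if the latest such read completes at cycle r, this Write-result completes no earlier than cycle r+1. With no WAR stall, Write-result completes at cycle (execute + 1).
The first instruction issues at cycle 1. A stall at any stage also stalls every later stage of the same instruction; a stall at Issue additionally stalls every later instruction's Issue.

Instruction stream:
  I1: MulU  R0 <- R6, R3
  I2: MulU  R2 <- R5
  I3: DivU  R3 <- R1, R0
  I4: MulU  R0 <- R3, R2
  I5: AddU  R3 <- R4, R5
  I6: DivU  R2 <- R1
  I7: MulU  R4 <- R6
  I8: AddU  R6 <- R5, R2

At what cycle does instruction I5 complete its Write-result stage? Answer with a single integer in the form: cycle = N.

cycle = 22

1) issue 1, read 2, done 5, write 6
2) issue 7, read 8, done 11, write 12  <struct: MulU busy until I1 writes@6>
3) issue 8, read 9, done 16, write 17
4) issue 13, read 18, done 21, write 22  <struct: MulU busy until I2 writes@12 / RAW R3: wait I3 write@17>
5) issue 18, read 19, done 21, write 22  <WAW R3: wait I3 write@17>
6) issue 19, read 20, done 27, write 28
7) issue 23, read 24, done 27, write 28  <struct: MulU busy until I4 writes@22>
8) issue 24, read 29, done 31, write 32  <RAW R2: wait I6 write@28>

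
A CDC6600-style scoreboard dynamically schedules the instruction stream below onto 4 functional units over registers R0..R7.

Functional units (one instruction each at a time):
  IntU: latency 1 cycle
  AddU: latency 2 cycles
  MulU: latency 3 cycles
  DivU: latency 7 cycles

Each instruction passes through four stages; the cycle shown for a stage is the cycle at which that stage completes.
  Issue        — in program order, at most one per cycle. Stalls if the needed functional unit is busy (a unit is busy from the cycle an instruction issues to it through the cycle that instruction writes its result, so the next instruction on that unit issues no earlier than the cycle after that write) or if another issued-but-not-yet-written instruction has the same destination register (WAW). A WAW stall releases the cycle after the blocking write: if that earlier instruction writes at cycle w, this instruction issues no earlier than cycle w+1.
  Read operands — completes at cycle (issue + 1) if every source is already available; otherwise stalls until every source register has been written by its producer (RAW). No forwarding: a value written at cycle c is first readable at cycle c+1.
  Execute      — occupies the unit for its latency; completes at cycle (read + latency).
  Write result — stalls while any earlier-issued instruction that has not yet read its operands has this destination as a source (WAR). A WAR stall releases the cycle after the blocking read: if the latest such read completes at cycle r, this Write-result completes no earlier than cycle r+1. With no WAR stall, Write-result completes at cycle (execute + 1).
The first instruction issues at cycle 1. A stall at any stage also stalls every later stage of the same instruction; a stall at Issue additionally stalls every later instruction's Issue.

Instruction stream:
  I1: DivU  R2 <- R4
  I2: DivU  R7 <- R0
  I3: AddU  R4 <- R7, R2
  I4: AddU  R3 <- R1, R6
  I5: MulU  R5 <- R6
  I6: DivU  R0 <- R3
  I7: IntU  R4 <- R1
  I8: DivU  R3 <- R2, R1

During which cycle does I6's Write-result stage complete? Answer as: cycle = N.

cycle = 38

I1  is:1  ro:2  ex:9  wr:10
I2  is:11  ro:12  ex:19  wr:20  — struct: DivU busy until I1 writes@10
I3  is:12  ro:21  ex:23  wr:24  — RAW R7: wait I2 write@20
I4  is:25  ro:26  ex:28  wr:29  — struct: AddU busy until I3 writes@24
I5  is:26  ro:27  ex:30  wr:31
I6  is:27  ro:30  ex:37  wr:38  — RAW R3: wait I4 write@29
I7  is:28  ro:29  ex:30  wr:31
I8  is:39  ro:40  ex:47  wr:48  — struct: DivU busy until I6 writes@38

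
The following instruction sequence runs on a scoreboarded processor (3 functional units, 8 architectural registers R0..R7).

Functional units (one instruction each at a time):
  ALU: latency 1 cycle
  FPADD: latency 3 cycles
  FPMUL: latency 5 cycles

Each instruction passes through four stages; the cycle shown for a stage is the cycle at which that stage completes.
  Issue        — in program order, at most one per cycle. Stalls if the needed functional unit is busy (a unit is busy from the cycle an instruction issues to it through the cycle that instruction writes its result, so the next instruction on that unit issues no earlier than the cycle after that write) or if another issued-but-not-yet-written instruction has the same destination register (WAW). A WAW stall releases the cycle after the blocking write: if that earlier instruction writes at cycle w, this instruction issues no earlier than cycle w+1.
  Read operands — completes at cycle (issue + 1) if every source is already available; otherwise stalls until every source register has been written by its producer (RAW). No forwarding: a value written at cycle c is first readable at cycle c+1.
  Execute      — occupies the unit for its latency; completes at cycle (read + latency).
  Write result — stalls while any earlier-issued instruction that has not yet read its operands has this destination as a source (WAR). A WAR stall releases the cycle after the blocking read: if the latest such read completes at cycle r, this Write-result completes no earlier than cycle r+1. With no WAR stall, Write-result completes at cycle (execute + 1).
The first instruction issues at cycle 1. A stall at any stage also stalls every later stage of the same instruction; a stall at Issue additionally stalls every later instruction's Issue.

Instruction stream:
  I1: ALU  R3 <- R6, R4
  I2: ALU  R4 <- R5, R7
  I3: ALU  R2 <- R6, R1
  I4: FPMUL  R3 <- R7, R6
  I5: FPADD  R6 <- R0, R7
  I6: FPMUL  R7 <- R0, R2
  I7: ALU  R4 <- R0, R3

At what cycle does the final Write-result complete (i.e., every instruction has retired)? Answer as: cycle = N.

cycle = 25

t=1  I1 issues→ALU
t=2  I1 reads
t=3  I1 exec-done
t=4  I1 writes R3
t=5  I2 issues→ALU
t=6  I2 reads
t=7  I2 exec-done
t=8  I2 writes R4
t=9  I3 issues→ALU
t=10  I3 reads | I4 issues→FPMUL
t=11  I3 exec-done | I4 reads | I5 issues→FPADD
t=12  I3 writes R2 | I5 reads
t=15  I5 exec-done
t=16  I4 exec-done | I5 writes R6
t=17  I4 writes R3
t=18  I6 issues→FPMUL
t=19  I6 reads | I7 issues→ALU
t=20  I7 reads
t=21  I7 exec-done
t=22  I7 writes R4
t=24  I6 exec-done
t=25  I6 writes R7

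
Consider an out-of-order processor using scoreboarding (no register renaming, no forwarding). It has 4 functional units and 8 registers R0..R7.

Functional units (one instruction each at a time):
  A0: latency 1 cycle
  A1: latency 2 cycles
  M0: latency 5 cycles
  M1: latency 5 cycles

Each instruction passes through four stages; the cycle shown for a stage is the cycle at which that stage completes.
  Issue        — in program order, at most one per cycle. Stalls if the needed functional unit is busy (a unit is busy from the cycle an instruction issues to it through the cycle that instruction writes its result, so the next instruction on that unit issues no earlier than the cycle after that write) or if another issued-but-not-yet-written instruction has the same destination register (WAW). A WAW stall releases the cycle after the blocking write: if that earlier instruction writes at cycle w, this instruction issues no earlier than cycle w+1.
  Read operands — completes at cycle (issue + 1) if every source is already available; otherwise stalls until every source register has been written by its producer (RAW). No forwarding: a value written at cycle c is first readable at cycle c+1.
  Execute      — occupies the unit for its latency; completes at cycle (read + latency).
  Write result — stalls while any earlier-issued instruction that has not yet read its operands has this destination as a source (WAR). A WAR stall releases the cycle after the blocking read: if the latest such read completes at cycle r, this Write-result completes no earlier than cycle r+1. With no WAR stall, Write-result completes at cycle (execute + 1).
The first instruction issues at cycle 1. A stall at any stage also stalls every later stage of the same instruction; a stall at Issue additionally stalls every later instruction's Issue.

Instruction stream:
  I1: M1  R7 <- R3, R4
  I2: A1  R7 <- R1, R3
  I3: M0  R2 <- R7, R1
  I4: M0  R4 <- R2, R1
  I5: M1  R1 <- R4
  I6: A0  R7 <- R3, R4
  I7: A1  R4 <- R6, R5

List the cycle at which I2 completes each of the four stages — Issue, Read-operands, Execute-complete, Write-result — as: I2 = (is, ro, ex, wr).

t=1  I1 issues→M1
t=2  I1 reads
t=7  I1 exec-done
t=8  I1 writes R7
t=9  I2 issues→A1
t=10  I2 reads, I3 issues→M0
t=12  I2 exec-done
t=13  I2 writes R7
t=14  I3 reads
t=19  I3 exec-done
t=20  I3 writes R2
t=21  I4 issues→M0
t=22  I4 reads, I5 issues→M1
t=23  I6 issues→A0
t=27  I4 exec-done
t=28  I4 writes R4
t=29  I5 reads, I6 reads, I7 issues→A1
t=30  I6 exec-done, I7 reads
t=31  I6 writes R7
t=32  I7 exec-done
t=33  I7 writes R4
t=34  I5 exec-done
t=35  I5 writes R1

I2 = (9, 10, 12, 13)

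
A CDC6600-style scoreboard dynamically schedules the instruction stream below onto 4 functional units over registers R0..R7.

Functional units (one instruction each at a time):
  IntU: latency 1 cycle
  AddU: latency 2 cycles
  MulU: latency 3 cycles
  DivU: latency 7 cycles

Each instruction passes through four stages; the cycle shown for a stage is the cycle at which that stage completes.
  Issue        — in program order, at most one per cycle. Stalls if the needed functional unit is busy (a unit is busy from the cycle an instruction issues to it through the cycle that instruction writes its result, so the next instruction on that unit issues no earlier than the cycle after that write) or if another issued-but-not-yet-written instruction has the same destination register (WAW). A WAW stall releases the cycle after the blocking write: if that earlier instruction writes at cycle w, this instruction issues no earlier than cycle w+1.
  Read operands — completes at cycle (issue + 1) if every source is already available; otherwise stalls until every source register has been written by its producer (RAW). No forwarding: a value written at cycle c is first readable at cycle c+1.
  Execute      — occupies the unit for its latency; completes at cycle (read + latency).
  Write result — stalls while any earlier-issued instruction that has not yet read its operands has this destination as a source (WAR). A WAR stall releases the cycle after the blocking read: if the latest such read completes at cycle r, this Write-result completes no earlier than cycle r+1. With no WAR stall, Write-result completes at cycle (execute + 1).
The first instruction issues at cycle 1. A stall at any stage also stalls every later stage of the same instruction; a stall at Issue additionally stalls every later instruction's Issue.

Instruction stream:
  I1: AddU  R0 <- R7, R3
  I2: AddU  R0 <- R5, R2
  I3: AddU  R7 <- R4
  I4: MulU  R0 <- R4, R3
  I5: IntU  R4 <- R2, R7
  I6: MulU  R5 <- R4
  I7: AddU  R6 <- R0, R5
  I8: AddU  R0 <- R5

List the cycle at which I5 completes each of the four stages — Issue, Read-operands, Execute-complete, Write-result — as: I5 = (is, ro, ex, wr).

I5 = (13, 16, 17, 18)

  I1 | 1 | 2 | 4 | 5
  I2 | 6 | 7 | 9 | 10   struct: AddU busy until I1 writes@5
  I3 | 11 | 12 | 14 | 15   struct: AddU busy until I2 writes@10
  I4 | 12 | 13 | 16 | 17
  I5 | 13 | 16 | 17 | 18   RAW R7: wait I3 write@15
  I6 | 18 | 19 | 22 | 23   struct: MulU busy until I4 writes@17
  I7 | 19 | 24 | 26 | 27   RAW R5: wait I6 write@23
  I8 | 28 | 29 | 31 | 32   struct: AddU busy until I7 writes@27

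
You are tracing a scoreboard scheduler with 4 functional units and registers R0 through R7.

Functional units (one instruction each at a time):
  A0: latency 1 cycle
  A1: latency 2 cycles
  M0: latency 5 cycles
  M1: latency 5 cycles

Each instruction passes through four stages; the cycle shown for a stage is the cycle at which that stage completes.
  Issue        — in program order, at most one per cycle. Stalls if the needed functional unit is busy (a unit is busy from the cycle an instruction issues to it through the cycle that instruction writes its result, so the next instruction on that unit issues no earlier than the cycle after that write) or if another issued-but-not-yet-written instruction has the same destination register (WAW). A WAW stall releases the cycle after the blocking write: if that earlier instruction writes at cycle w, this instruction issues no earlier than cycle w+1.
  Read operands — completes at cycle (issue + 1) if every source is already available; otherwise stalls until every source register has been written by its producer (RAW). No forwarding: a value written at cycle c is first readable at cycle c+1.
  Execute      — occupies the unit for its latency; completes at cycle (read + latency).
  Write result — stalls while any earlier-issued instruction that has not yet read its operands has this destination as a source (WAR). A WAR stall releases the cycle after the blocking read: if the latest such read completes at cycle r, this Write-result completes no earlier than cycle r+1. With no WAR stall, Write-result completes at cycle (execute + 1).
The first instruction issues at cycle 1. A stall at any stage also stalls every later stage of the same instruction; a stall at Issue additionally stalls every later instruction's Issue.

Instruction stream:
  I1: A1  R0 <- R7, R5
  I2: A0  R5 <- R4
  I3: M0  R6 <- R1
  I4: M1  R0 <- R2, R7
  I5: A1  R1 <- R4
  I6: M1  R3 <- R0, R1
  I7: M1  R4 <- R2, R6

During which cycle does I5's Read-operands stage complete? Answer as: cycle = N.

cycle = 8

[1] I1→A1
[2] I1 RO, I2→A0
[3] I2 RO, I3→M0
[4] I1 EX, I2 EX, I3 RO
[5] I1 WR R0, I2 WR R5
[6] I4→M1
[7] I4 RO, I5→A1
[8] I5 RO
[9] I3 EX
[10] I3 WR R6, I5 EX
[11] I5 WR R1
[12] I4 EX
[13] I4 WR R0
[14] I6→M1
[15] I6 RO
[20] I6 EX
[21] I6 WR R3
[22] I7→M1
[23] I7 RO
[28] I7 EX
[29] I7 WR R4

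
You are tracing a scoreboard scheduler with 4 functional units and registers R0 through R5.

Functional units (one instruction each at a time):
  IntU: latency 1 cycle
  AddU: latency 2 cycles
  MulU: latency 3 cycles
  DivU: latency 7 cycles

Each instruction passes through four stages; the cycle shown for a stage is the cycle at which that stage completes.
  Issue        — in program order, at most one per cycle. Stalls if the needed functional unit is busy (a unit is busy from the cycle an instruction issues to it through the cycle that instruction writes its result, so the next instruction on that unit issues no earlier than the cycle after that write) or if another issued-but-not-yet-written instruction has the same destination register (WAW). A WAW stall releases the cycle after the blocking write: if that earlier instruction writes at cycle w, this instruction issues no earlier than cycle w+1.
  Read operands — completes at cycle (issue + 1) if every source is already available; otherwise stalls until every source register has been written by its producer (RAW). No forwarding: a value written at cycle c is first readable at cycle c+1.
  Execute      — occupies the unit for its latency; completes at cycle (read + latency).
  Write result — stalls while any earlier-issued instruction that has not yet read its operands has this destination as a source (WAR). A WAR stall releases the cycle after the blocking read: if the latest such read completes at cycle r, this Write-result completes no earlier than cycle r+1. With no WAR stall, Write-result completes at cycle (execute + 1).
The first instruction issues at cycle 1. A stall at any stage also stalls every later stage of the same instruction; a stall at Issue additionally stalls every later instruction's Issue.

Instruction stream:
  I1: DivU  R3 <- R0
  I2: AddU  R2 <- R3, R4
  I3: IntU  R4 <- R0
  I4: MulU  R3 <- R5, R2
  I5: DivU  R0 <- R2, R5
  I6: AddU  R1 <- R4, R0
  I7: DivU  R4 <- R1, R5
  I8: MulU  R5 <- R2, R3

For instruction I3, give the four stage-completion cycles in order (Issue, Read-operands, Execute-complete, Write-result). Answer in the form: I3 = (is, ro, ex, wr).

[I1] 1/2/9/10
[I2] 2/11/13/14  (RAW R3: wait I1 write@10)
[I3] 3/4/5/12  (WAR R4: wait I2 read@11)
[I4] 11/15/18/19  (WAW R3: wait I1 write@10; RAW R2: wait I2 write@14)
[I5] 12/15/22/23  (RAW R2: wait I2 write@14)
[I6] 15/24/26/27  (struct: AddU busy until I2 writes@14; RAW R0: wait I5 write@23)
[I7] 24/28/35/36  (struct: DivU busy until I5 writes@23; RAW R1: wait I6 write@27)
[I8] 25/26/29/30

I3 = (3, 4, 5, 12)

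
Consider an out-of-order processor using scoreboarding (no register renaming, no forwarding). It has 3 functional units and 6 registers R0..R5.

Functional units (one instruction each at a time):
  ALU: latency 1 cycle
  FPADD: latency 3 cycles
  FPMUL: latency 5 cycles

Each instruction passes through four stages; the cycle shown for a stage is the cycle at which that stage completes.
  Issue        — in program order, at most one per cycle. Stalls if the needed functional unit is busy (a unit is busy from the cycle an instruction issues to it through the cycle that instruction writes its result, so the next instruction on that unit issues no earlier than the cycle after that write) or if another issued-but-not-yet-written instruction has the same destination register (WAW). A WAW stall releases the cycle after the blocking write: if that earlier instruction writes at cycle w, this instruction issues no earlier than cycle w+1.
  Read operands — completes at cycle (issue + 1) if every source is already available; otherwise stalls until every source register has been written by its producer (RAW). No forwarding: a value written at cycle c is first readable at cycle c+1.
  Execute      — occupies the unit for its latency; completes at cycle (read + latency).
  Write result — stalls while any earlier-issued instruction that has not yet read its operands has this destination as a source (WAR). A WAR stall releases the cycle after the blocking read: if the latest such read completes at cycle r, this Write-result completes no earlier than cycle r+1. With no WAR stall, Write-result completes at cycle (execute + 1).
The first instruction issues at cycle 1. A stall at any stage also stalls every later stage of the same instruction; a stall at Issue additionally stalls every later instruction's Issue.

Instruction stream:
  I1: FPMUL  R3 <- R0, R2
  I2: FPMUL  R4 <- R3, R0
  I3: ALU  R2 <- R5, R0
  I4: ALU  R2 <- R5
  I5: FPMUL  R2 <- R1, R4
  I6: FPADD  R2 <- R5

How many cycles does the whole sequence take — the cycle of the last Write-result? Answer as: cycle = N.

I1: IS=1 RO=2 EX=7 WR=8
I2: IS=9 RO=10 EX=15 WR=16  [struct: FPMUL busy until I1 writes@8]
I3: IS=10 RO=11 EX=12 WR=13
I4: IS=14 RO=15 EX=16 WR=17  [struct: ALU busy until I3 writes@13]
I5: IS=18 RO=19 EX=24 WR=25  [WAW R2: wait I4 write@17]
I6: IS=26 RO=27 EX=30 WR=31  [WAW R2: wait I5 write@25]

cycle = 31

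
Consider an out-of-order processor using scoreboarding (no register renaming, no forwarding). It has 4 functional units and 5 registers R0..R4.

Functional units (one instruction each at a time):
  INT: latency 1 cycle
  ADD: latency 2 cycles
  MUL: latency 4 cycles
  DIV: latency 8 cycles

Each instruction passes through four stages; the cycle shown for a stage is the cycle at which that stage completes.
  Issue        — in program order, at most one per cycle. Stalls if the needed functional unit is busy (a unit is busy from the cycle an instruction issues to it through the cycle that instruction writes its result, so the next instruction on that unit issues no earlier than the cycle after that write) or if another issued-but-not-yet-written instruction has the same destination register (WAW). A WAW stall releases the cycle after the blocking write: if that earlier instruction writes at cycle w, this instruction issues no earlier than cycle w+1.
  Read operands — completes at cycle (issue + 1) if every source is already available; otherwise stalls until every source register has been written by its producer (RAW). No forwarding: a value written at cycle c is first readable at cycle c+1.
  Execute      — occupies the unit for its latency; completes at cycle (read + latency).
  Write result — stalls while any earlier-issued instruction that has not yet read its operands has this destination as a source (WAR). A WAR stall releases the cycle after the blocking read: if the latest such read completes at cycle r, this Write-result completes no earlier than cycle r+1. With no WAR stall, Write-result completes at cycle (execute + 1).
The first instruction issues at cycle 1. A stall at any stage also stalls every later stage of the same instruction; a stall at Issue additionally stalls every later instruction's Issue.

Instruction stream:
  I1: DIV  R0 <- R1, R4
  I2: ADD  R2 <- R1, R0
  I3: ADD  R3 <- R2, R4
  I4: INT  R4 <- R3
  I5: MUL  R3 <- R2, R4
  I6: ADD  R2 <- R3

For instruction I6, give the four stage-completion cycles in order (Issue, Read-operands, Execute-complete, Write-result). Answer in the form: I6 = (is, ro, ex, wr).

I6 = (22, 30, 32, 33)

cycle 1: I1→DIV
cycle 2: I1 RO; I2→ADD
cycle 10: I1 EX
cycle 11: I1 WR R0
cycle 12: I2 RO
cycle 14: I2 EX
cycle 15: I2 WR R2
cycle 16: I3→ADD
cycle 17: I3 RO; I4→INT
cycle 19: I3 EX
cycle 20: I3 WR R3
cycle 21: I4 RO; I5→MUL
cycle 22: I4 EX; I6→ADD
cycle 23: I4 WR R4
cycle 24: I5 RO
cycle 28: I5 EX
cycle 29: I5 WR R3
cycle 30: I6 RO
cycle 32: I6 EX
cycle 33: I6 WR R2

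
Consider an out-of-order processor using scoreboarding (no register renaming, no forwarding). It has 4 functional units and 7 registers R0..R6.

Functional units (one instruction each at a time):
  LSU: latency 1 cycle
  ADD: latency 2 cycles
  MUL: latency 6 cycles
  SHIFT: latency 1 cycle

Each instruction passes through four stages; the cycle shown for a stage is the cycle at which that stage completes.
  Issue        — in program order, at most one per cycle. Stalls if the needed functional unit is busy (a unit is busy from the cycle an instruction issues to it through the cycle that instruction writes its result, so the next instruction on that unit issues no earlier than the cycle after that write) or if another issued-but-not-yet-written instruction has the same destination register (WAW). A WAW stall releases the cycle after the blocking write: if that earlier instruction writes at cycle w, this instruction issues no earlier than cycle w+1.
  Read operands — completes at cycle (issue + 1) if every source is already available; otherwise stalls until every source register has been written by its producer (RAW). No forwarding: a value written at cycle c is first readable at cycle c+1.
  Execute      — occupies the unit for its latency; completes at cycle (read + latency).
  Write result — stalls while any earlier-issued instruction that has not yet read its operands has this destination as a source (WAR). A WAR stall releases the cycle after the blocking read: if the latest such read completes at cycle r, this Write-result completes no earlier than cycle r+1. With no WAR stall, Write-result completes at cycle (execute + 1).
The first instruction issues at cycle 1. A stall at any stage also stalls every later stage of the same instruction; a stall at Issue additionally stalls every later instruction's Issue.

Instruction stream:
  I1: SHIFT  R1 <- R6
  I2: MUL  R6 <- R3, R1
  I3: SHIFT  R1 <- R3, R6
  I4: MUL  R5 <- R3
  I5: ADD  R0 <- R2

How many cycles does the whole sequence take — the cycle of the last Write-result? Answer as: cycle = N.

cycle = 21

cycle 1: issue I1 (SHIFT)
cycle 2: I1 read-ops; issue I2 (MUL)
cycle 3: I1 finished on SHIFT
cycle 4: I1→R1
cycle 5: I2 read-ops; issue I3 (SHIFT)
cycle 11: I2 finished on MUL
cycle 12: I2→R6
cycle 13: I3 read-ops; issue I4 (MUL)
cycle 14: I3 finished on SHIFT; I4 read-ops; issue I5 (ADD)
cycle 15: I3→R1; I5 read-ops
cycle 17: I5 finished on ADD
cycle 18: I5→R0
cycle 20: I4 finished on MUL
cycle 21: I4→R5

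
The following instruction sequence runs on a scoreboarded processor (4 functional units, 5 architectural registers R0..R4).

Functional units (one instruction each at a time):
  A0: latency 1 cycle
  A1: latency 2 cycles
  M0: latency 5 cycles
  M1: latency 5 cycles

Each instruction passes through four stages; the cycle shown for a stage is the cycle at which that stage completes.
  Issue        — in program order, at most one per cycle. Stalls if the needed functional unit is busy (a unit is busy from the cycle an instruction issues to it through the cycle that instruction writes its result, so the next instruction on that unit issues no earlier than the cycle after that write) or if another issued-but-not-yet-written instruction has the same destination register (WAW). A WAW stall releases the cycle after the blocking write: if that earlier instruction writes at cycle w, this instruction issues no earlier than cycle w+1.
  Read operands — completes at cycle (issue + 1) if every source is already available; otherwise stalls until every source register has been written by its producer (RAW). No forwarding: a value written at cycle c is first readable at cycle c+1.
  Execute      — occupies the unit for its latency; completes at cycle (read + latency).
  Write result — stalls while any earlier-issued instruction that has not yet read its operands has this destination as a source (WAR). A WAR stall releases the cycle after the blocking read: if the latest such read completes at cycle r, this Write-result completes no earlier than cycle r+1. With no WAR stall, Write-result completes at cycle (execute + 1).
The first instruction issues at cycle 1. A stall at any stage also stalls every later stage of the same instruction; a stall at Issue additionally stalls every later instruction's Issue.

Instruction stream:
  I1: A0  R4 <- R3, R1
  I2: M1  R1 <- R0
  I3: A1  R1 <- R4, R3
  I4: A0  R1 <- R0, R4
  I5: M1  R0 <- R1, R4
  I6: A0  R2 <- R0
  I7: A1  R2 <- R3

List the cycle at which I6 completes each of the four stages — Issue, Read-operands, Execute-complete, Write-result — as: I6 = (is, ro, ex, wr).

I6 = (19, 26, 27, 28)

I1 -> (1, 2, 3, 4)
I2 -> (2, 3, 8, 9)
I3 -> (10, 11, 13, 14)  // WAW R1: wait I2 write@9
I4 -> (15, 16, 17, 18)  // WAW R1: wait I3 write@14
I5 -> (16, 19, 24, 25)  // RAW R1: wait I4 write@18
I6 -> (19, 26, 27, 28)  // struct: A0 busy until I4 writes@18, RAW R0: wait I5 write@25
I7 -> (29, 30, 32, 33)  // WAW R2: wait I6 write@28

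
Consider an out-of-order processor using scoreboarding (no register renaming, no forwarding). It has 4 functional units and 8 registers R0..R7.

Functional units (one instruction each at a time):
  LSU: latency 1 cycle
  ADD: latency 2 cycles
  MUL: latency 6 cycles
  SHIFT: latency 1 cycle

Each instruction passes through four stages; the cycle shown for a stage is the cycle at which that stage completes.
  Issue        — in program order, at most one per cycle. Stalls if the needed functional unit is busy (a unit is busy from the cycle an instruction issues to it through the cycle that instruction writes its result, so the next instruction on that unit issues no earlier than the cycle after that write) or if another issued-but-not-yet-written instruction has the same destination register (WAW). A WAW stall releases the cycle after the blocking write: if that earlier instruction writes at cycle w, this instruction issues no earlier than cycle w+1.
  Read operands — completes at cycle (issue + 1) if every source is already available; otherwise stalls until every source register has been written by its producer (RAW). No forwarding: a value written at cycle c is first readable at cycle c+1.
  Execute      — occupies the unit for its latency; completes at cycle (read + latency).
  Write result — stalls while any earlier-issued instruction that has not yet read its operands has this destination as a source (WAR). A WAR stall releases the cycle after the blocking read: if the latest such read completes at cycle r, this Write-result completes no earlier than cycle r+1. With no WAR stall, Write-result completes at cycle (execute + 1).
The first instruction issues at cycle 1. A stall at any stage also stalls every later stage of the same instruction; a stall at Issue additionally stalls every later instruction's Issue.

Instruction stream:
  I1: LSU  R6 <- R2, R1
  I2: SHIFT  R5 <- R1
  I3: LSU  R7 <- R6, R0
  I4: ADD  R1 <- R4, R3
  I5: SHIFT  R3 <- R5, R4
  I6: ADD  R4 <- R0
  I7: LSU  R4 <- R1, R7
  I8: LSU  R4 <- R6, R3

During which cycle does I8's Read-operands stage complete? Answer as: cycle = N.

cycle = 21

t=1  I1 issues→LSU
t=2  I1 reads; I2 issues→SHIFT
t=3  I1 exec-done; I2 reads
t=4  I1 writes R6; I2 exec-done
t=5  I2 writes R5; I3 issues→LSU
t=6  I3 reads; I4 issues→ADD
t=7  I3 exec-done; I4 reads; I5 issues→SHIFT
t=8  I3 writes R7; I5 reads
t=9  I4 exec-done; I5 exec-done
t=10  I4 writes R1; I5 writes R3
t=11  I6 issues→ADD
t=12  I6 reads
t=14  I6 exec-done
t=15  I6 writes R4
t=16  I7 issues→LSU
t=17  I7 reads
t=18  I7 exec-done
t=19  I7 writes R4
t=20  I8 issues→LSU
t=21  I8 reads
t=22  I8 exec-done
t=23  I8 writes R4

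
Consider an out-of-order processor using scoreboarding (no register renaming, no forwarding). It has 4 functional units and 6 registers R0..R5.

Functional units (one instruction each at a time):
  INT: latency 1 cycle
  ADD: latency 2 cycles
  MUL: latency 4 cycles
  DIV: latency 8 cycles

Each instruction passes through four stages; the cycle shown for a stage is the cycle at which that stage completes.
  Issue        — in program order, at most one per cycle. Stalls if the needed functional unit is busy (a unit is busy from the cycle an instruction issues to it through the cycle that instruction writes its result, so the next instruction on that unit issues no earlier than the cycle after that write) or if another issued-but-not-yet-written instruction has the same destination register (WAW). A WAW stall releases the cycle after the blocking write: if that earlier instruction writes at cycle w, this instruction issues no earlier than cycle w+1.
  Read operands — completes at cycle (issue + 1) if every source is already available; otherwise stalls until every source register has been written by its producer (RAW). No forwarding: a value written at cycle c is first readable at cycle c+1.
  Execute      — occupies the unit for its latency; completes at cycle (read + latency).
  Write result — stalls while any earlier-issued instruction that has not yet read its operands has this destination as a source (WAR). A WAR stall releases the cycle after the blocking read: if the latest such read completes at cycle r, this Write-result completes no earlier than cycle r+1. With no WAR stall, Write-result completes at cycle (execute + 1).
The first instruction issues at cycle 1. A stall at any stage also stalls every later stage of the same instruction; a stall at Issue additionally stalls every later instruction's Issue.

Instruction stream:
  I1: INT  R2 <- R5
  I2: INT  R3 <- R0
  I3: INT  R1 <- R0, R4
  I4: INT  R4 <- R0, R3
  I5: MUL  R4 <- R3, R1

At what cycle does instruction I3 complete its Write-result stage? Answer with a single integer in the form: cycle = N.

cycle = 12

t=1  I1→INT
t=2  I1 RO
t=3  I1 EX
t=4  I1 WR R2
t=5  I2→INT
t=6  I2 RO
t=7  I2 EX
t=8  I2 WR R3
t=9  I3→INT
t=10  I3 RO
t=11  I3 EX
t=12  I3 WR R1
t=13  I4→INT
t=14  I4 RO
t=15  I4 EX
t=16  I4 WR R4
t=17  I5→MUL
t=18  I5 RO
t=22  I5 EX
t=23  I5 WR R4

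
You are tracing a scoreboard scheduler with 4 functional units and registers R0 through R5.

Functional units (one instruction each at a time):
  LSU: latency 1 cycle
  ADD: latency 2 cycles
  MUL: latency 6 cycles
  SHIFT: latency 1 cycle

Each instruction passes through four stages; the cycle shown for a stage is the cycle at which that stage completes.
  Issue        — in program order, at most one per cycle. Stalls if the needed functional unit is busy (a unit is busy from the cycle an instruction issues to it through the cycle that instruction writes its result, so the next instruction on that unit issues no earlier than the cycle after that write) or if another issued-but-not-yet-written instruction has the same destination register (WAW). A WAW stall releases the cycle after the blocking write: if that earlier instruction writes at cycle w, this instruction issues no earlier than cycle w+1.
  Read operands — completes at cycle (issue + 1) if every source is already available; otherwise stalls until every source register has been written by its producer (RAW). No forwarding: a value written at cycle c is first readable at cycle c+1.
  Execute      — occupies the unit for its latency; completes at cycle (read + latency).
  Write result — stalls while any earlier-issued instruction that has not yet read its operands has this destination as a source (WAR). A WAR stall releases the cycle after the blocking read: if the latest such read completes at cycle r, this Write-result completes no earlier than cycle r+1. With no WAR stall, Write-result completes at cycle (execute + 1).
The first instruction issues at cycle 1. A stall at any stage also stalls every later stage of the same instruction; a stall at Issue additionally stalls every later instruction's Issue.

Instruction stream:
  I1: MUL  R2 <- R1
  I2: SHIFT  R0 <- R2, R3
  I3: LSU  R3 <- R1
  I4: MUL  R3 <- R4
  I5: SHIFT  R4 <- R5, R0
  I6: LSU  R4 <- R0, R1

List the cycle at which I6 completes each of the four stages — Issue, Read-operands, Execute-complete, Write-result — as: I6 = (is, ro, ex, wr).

[1] I1→MUL
[2] I1 RO · I2→SHIFT
[3] I3→LSU
[4] I3 RO
[5] I3 EX
[8] I1 EX
[9] I1 WR R2
[10] I2 RO
[11] I2 EX · I3 WR R3
[12] I2 WR R0 · I4→MUL
[13] I4 RO · I5→SHIFT
[14] I5 RO
[15] I5 EX
[16] I5 WR R4
[17] I6→LSU
[18] I6 RO
[19] I4 EX · I6 EX
[20] I4 WR R3 · I6 WR R4

I6 = (17, 18, 19, 20)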